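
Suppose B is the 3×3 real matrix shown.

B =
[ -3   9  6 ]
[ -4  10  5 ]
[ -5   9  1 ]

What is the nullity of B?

Row reduce to echelon form.
R2 ← R2 − (4/3)·R1: [0, -2, -3]
R3 ← R3 − (5/3)·R1: [0, -6, -9]
R3 ← R3 − (3)·R2: [0, 0, 0]
2 nonzero rows, so rank(B) = 2.
B has 3 columns; by rank–nullity, nullity = 3 − 2 = 1.

1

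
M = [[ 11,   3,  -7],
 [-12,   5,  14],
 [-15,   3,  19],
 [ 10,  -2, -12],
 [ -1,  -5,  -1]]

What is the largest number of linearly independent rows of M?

Row reduce to echelon form.
R2 ← R2 + (12/11)·R1: [0, 91/11, 70/11]
R3 ← R3 + (15/11)·R1: [0, 78/11, 104/11]
R4 ← R4 − (10/11)·R1: [0, -52/11, -62/11]
R5 ← R5 + (1/11)·R1: [0, -52/11, -18/11]
R3 ← R3 − (6/7)·R2: [0, 0, 4]
R4 ← R4 + (4/7)·R2: [0, 0, -2]
R5 ← R5 + (4/7)·R2: [0, 0, 2]
R4 ← R4 + (1/2)·R3: [0, 0, 0]
R5 ← R5 − (1/2)·R3: [0, 0, 0]
Echelon form has 3 nonzero rows, so rank(M) = 3.
The rank gives the maximum number of linearly independent rows: 3.

3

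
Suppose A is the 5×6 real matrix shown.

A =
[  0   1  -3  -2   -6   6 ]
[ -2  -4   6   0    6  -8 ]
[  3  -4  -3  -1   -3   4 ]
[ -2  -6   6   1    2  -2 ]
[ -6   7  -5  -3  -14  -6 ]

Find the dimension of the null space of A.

Row reduce to echelon form.
Swap R1 ↔ R2
R3 ← R3 + (3/2)·R1: [0, -10, 6, -1, 6, -8]
R4 ← R4 − R1: [0, -2, 0, 1, -4, 6]
R5 ← R5 − (3)·R1: [0, 19, -23, -3, -32, 18]
R3 ← R3 + (10)·R2: [0, 0, -24, -21, -54, 52]
R4 ← R4 + (2)·R2: [0, 0, -6, -3, -16, 18]
R5 ← R5 − (19)·R2: [0, 0, 34, 35, 82, -96]
R4 ← R4 − (1/4)·R3: [0, 0, 0, 9/4, -5/2, 5]
R5 ← R5 + (17/12)·R3: [0, 0, 0, 21/4, 11/2, -67/3]
R5 ← R5 − (7/3)·R4: [0, 0, 0, 0, 34/3, -34]
5 nonzero rows, so rank(A) = 5.
A has 6 columns; by rank–nullity, nullity = 6 − 5 = 1.

1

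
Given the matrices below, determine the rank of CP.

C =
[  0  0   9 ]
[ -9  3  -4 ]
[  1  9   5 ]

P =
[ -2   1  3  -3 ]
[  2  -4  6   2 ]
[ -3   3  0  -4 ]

2

First compute CP:
[[-27,  27,   0, -36],
 [ 36, -33,  -9,  49],
 [  1, -20,  57,  -5]]
Now row reduce the product.
R2 ← R2 + (4/3)·R1: [0, 3, -9, 1]
R3 ← R3 + (1/27)·R1: [0, -19, 57, -19/3]
R3 ← R3 + (19/3)·R2: [0, 0, 0, 0]
2 nonzero rows, so rank(CP) = 2.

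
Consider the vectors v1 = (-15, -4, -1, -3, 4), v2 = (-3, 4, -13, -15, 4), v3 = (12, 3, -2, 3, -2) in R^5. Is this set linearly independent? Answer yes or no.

Form the matrix with these vectors as rows and row reduce.
R2 ← R2 − (1/5)·R1: [0, 24/5, -64/5, -72/5, 16/5]
R3 ← R3 + (4/5)·R1: [0, -1/5, -14/5, 3/5, 6/5]
R3 ← R3 + (1/24)·R2: [0, 0, -10/3, 0, 4/3]
3 nonzero rows, so the 3 vectors span a space of dimension 3.
Since 3 = 3, the vectors are linearly independent.

yes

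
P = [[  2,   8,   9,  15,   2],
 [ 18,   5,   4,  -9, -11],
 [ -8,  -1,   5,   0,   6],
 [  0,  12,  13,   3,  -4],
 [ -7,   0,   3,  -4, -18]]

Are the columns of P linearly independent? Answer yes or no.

yes

Row reduce P to echelon form.
R2 ← R2 − (9)·R1: [0, -67, -77, -144, -29]
R3 ← R3 + (4)·R1: [0, 31, 41, 60, 14]
R5 ← R5 + (7/2)·R1: [0, 28, 69/2, 97/2, -11]
R3 ← R3 + (31/67)·R2: [0, 0, 360/67, -444/67, 39/67]
R4 ← R4 + (12/67)·R2: [0, 0, -53/67, -1527/67, -616/67]
R5 ← R5 + (28/67)·R2: [0, 0, 311/134, -1565/134, -1549/67]
R4 ← R4 + (53/360)·R3: [0, 0, 0, -713/30, -1093/120]
R5 ← R5 − (311/720)·R3: [0, 0, 0, -529/60, -5609/240]
R5 ← R5 − (23/62)·R4: [0, 0, 0, 0, -2479/124]
5 pivots among 5 columns.
Every column is a pivot column, so the columns are linearly independent.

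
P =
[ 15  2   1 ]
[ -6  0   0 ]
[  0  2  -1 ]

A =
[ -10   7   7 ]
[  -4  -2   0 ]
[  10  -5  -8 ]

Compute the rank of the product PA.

3

First compute PA:
[[-148,  96,  97],
 [ 60, -42, -42],
 [-18,   1,   8]]
Now row reduce the product.
R2 ← R2 + (15/37)·R1: [0, -114/37, -99/37]
R3 ← R3 − (9/74)·R1: [0, -395/37, -281/74]
R3 ← R3 − (395/114)·R2: [0, 0, 104/19]
3 nonzero rows, so rank(PA) = 3.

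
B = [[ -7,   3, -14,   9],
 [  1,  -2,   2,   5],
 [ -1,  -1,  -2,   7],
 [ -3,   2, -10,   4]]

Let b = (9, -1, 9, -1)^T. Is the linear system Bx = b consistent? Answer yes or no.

no

Row reduce the augmented matrix [B | b].
R2 ← R2 + (1/7)·R1: [0, -11/7, 0, 44/7, 2/7]
R3 ← R3 − (1/7)·R1: [0, -10/7, 0, 40/7, 54/7]
R4 ← R4 − (3/7)·R1: [0, 5/7, -4, 1/7, -34/7]
R3 ← R3 − (10/11)·R2: [0, 0, 0, 0, 82/11]
R4 ← R4 + (5/11)·R2: [0, 0, -4, 3, -52/11]
Swap R3 ↔ R4
The echelon form has 4 nonzero rows; the last pivot sits in the augmented column, so rank(B) = 3 but rank([B|b]) = 4.
Since the ranks differ, the system is inconsistent.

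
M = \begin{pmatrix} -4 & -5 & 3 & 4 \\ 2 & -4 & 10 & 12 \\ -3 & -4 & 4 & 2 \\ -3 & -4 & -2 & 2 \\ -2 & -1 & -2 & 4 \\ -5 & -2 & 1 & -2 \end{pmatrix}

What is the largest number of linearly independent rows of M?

Row reduce to echelon form.
R2 ← R2 + (1/2)·R1: [0, -13/2, 23/2, 14]
R3 ← R3 − (3/4)·R1: [0, -1/4, 7/4, -1]
R4 ← R4 − (3/4)·R1: [0, -1/4, -17/4, -1]
R5 ← R5 − (1/2)·R1: [0, 3/2, -7/2, 2]
R6 ← R6 − (5/4)·R1: [0, 17/4, -11/4, -7]
R3 ← R3 − (1/26)·R2: [0, 0, 17/13, -20/13]
R4 ← R4 − (1/26)·R2: [0, 0, -61/13, -20/13]
R5 ← R5 + (3/13)·R2: [0, 0, -11/13, 68/13]
R6 ← R6 + (17/26)·R2: [0, 0, 62/13, 28/13]
R4 ← R4 + (61/17)·R3: [0, 0, 0, -120/17]
R5 ← R5 + (11/17)·R3: [0, 0, 0, 72/17]
R6 ← R6 − (62/17)·R3: [0, 0, 0, 132/17]
R5 ← R5 + (3/5)·R4: [0, 0, 0, 0]
R6 ← R6 + (11/10)·R4: [0, 0, 0, 0]
Echelon form has 4 nonzero rows, so rank(M) = 4.
The rank gives the maximum number of linearly independent rows: 4.

4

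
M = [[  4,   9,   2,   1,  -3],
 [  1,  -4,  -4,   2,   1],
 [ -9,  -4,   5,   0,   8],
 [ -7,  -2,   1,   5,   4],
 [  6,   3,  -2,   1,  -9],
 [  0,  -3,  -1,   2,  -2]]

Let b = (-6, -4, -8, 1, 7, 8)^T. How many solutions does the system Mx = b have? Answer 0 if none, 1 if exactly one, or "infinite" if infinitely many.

Row reduce the augmented matrix [M | b].
R2 ← R2 − (1/4)·R1: [0, -25/4, -9/2, 7/4, 7/4, -5/2]
R3 ← R3 + (9/4)·R1: [0, 65/4, 19/2, 9/4, 5/4, -43/2]
R4 ← R4 + (7/4)·R1: [0, 55/4, 9/2, 27/4, -5/4, -19/2]
R5 ← R5 − (3/2)·R1: [0, -21/2, -5, -1/2, -9/2, 16]
R3 ← R3 + (13/5)·R2: [0, 0, -11/5, 34/5, 29/5, -28]
R4 ← R4 + (11/5)·R2: [0, 0, -27/5, 53/5, 13/5, -15]
R5 ← R5 − (42/25)·R2: [0, 0, 64/25, -86/25, -186/25, 101/5]
R6 ← R6 − (12/25)·R2: [0, 0, 29/25, 29/25, -71/25, 46/5]
R4 ← R4 − (27/11)·R3: [0, 0, 0, -67/11, -128/11, 591/11]
R5 ← R5 + (64/55)·R3: [0, 0, 0, 246/55, -38/55, -681/55]
R6 ← R6 + (29/55)·R3: [0, 0, 0, 261/55, 12/55, -306/55]
R5 ← R5 + (246/335)·R4: [0, 0, 0, 0, -3094/335, 9069/335]
R6 ← R6 + (261/335)·R4: [0, 0, 0, 0, -2964/335, 12159/335]
R6 ← R6 − (114/119)·R5: [0, 0, 0, 0, 0, 1233/119]
The echelon form has 6 nonzero rows; the last pivot sits in the augmented column, so rank(M) = 5 but rank([M|b]) = 6.
Since the ranks differ, the system is inconsistent.
It has no solutions.

0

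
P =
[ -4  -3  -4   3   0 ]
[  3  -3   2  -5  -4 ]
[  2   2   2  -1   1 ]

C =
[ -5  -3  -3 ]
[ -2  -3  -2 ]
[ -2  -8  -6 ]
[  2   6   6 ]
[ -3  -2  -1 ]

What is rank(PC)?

3

First compute PC:
[[ 40,  71,  60],
 [-11, -38, -41],
 [-23, -36, -29]]
Now row reduce the product.
R2 ← R2 + (11/40)·R1: [0, -739/40, -49/2]
R3 ← R3 + (23/40)·R1: [0, 193/40, 11/2]
R3 ← R3 + (193/739)·R2: [0, 0, -664/739]
3 nonzero rows, so rank(PC) = 3.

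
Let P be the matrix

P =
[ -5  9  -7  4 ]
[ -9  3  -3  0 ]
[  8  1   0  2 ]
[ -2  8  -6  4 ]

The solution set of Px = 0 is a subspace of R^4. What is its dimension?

2

Row reduce to echelon form.
R2 ← R2 − (9/5)·R1: [0, -66/5, 48/5, -36/5]
R3 ← R3 + (8/5)·R1: [0, 77/5, -56/5, 42/5]
R4 ← R4 − (2/5)·R1: [0, 22/5, -16/5, 12/5]
R3 ← R3 + (7/6)·R2: [0, 0, 0, 0]
R4 ← R4 + (1/3)·R2: [0, 0, 0, 0]
2 nonzero rows, so rank(P) = 2.
P has 4 columns; by rank–nullity, nullity = 4 − 2 = 2.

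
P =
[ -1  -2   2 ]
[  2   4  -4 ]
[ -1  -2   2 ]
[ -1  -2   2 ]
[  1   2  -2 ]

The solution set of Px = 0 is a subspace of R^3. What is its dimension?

Row reduce to echelon form.
R2 ← R2 + (2)·R1: [0, 0, 0]
R3 ← R3 − R1: [0, 0, 0]
R4 ← R4 − R1: [0, 0, 0]
R5 ← R5 + R1: [0, 0, 0]
1 nonzero row, so rank(P) = 1.
P has 3 columns; by rank–nullity, nullity = 3 − 1 = 2.

2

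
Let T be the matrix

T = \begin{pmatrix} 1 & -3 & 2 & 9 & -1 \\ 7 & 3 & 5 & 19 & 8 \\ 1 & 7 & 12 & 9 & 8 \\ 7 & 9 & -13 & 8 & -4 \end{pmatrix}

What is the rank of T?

4

Row reduce to echelon form.
R2 ← R2 − (7)·R1: [0, 24, -9, -44, 15]
R3 ← R3 − R1: [0, 10, 10, 0, 9]
R4 ← R4 − (7)·R1: [0, 30, -27, -55, 3]
R3 ← R3 − (5/12)·R2: [0, 0, 55/4, 55/3, 11/4]
R4 ← R4 − (5/4)·R2: [0, 0, -63/4, 0, -63/4]
R4 ← R4 + (63/55)·R3: [0, 0, 0, 21, -63/5]
Echelon form has 4 nonzero rows, so rank(T) = 4.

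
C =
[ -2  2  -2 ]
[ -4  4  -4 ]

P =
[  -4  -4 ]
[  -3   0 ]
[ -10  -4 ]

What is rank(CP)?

First compute CP:
[[ 22,  16],
 [ 44,  32]]
Now row reduce the product.
R2 ← R2 − (2)·R1: [0, 0]
1 nonzero row, so rank(CP) = 1.

1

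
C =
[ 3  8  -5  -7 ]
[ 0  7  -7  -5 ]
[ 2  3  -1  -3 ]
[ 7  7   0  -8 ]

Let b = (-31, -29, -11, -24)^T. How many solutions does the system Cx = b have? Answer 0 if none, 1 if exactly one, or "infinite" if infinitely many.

infinite

Row reduce the augmented matrix [C | b].
R3 ← R3 − (2/3)·R1: [0, -7/3, 7/3, 5/3, 29/3]
R4 ← R4 − (7/3)·R1: [0, -35/3, 35/3, 25/3, 145/3]
R3 ← R3 + (1/3)·R2: [0, 0, 0, 0, 0]
R4 ← R4 + (5/3)·R2: [0, 0, 0, 0, 0]
The echelon form has 2 nonzero rows, and every pivot lies in the first 4 columns, so rank(C) = rank([C|b]) = 2.
The system is consistent.
rank = 2 < 4 unknowns, so there are infinitely many solutions.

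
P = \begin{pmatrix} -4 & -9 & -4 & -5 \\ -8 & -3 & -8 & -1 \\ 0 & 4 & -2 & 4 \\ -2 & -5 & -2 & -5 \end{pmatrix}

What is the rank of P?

4

Row reduce to echelon form.
R2 ← R2 − (2)·R1: [0, 15, 0, 9]
R4 ← R4 − (1/2)·R1: [0, -1/2, 0, -5/2]
R3 ← R3 − (4/15)·R2: [0, 0, -2, 8/5]
R4 ← R4 + (1/30)·R2: [0, 0, 0, -11/5]
Echelon form has 4 nonzero rows, so rank(P) = 4.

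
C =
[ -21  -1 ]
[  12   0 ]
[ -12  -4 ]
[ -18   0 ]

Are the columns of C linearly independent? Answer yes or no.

yes

Row reduce C to echelon form.
R2 ← R2 + (4/7)·R1: [0, -4/7]
R3 ← R3 − (4/7)·R1: [0, -24/7]
R4 ← R4 − (6/7)·R1: [0, 6/7]
R3 ← R3 − (6)·R2: [0, 0]
R4 ← R4 + (3/2)·R2: [0, 0]
2 pivots among 2 columns.
Every column is a pivot column, so the columns are linearly independent.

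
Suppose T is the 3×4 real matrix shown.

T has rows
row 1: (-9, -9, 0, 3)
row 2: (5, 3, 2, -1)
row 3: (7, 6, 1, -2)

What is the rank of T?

2

Row reduce to echelon form.
R2 ← R2 + (5/9)·R1: [0, -2, 2, 2/3]
R3 ← R3 + (7/9)·R1: [0, -1, 1, 1/3]
R3 ← R3 − (1/2)·R2: [0, 0, 0, 0]
Echelon form has 2 nonzero rows, so rank(T) = 2.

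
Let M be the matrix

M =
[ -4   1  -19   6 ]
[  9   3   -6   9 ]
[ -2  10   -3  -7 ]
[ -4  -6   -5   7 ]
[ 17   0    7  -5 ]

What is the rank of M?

Row reduce to echelon form.
R2 ← R2 + (9/4)·R1: [0, 21/4, -195/4, 45/2]
R3 ← R3 − (1/2)·R1: [0, 19/2, 13/2, -10]
R4 ← R4 − R1: [0, -7, 14, 1]
R5 ← R5 + (17/4)·R1: [0, 17/4, -295/4, 41/2]
R3 ← R3 − (38/21)·R2: [0, 0, 663/7, -355/7]
R4 ← R4 + (4/3)·R2: [0, 0, -51, 31]
R5 ← R5 − (17/21)·R2: [0, 0, -240/7, 16/7]
R4 ← R4 + (7/13)·R3: [0, 0, 0, 48/13]
R5 ← R5 + (80/221)·R3: [0, 0, 0, -3552/221]
R5 ← R5 + (74/17)·R4: [0, 0, 0, 0]
Echelon form has 4 nonzero rows, so rank(M) = 4.

4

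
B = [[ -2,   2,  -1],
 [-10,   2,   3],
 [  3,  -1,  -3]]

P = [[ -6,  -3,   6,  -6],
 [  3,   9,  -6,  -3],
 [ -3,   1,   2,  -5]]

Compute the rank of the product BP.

2

First compute BP:
[[ 21,  23, -26,  11],
 [ 57,  51, -66,  39],
 [-12, -21,  18,   0]]
Now row reduce the product.
R2 ← R2 − (19/7)·R1: [0, -80/7, 32/7, 64/7]
R3 ← R3 + (4/7)·R1: [0, -55/7, 22/7, 44/7]
R3 ← R3 − (11/16)·R2: [0, 0, 0, 0]
2 nonzero rows, so rank(BP) = 2.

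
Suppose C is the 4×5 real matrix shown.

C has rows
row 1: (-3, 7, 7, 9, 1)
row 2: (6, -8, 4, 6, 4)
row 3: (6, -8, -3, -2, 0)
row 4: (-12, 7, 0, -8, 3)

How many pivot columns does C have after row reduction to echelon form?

3

Row reduce to echelon form.
R2 ← R2 + (2)·R1: [0, 6, 18, 24, 6]
R3 ← R3 + (2)·R1: [0, 6, 11, 16, 2]
R4 ← R4 − (4)·R1: [0, -21, -28, -44, -1]
R3 ← R3 − R2: [0, 0, -7, -8, -4]
R4 ← R4 + (7/2)·R2: [0, 0, 35, 40, 20]
R4 ← R4 + (5)·R3: [0, 0, 0, 0, 0]
Echelon form has 3 nonzero rows, so rank(C) = 3.
Each nonzero row contributes one pivot column: 3 pivot columns.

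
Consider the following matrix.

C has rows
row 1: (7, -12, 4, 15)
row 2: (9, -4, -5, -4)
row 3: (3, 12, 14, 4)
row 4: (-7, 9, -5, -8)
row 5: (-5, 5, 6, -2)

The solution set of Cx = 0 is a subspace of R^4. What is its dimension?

Row reduce to echelon form.
R2 ← R2 − (9/7)·R1: [0, 80/7, -71/7, -163/7]
R3 ← R3 − (3/7)·R1: [0, 120/7, 86/7, -17/7]
R4 ← R4 + R1: [0, -3, -1, 7]
R5 ← R5 + (5/7)·R1: [0, -25/7, 62/7, 61/7]
R3 ← R3 − (3/2)·R2: [0, 0, 55/2, 65/2]
R4 ← R4 + (21/80)·R2: [0, 0, -293/80, 71/80]
R5 ← R5 + (5/16)·R2: [0, 0, 91/16, 23/16]
R4 ← R4 + (293/2200)·R3: [0, 0, 0, 459/88]
R5 ← R5 − (91/440)·R3: [0, 0, 0, -465/88]
R5 ← R5 + (155/153)·R4: [0, 0, 0, 0]
4 nonzero rows, so rank(C) = 4.
C has 4 columns; by rank–nullity, nullity = 4 − 4 = 0.

0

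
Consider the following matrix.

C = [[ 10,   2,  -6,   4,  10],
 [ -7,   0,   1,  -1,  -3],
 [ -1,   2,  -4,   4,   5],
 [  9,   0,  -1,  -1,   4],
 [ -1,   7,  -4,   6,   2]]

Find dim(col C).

5

Row reduce to echelon form.
R2 ← R2 + (7/10)·R1: [0, 7/5, -16/5, 9/5, 4]
R3 ← R3 + (1/10)·R1: [0, 11/5, -23/5, 22/5, 6]
R4 ← R4 − (9/10)·R1: [0, -9/5, 22/5, -23/5, -5]
R5 ← R5 + (1/10)·R1: [0, 36/5, -23/5, 32/5, 3]
R3 ← R3 − (11/7)·R2: [0, 0, 3/7, 11/7, -2/7]
R4 ← R4 + (9/7)·R2: [0, 0, 2/7, -16/7, 1/7]
R5 ← R5 − (36/7)·R2: [0, 0, 83/7, -20/7, -123/7]
R4 ← R4 − (2/3)·R3: [0, 0, 0, -10/3, 1/3]
R5 ← R5 − (83/3)·R3: [0, 0, 0, -139/3, -29/3]
R5 ← R5 − (139/10)·R4: [0, 0, 0, 0, -143/10]
Echelon form has 5 nonzero rows, so rank(C) = 5.
The column space has dimension equal to the rank: 5.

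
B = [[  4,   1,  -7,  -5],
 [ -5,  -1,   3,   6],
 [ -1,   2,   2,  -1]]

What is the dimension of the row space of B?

Row reduce to echelon form.
R2 ← R2 + (5/4)·R1: [0, 1/4, -23/4, -1/4]
R3 ← R3 + (1/4)·R1: [0, 9/4, 1/4, -9/4]
R3 ← R3 − (9)·R2: [0, 0, 52, 0]
Echelon form has 3 nonzero rows, so rank(B) = 3.
The row space has dimension equal to the rank: 3.

3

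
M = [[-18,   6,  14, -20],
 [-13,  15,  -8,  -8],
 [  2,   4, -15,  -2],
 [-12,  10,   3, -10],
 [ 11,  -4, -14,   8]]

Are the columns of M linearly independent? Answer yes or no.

yes

Row reduce M to echelon form.
R2 ← R2 − (13/18)·R1: [0, 32/3, -163/9, 58/9]
R3 ← R3 + (1/9)·R1: [0, 14/3, -121/9, -38/9]
R4 ← R4 − (2/3)·R1: [0, 6, -19/3, 10/3]
R5 ← R5 + (11/18)·R1: [0, -1/3, -49/9, -38/9]
R3 ← R3 − (7/16)·R2: [0, 0, -265/48, -169/24]
R4 ← R4 − (9/16)·R2: [0, 0, 185/48, -7/24]
R5 ← R5 + (1/32)·R2: [0, 0, -577/96, -193/48]
R4 ← R4 + (37/53)·R3: [0, 0, 0, -276/53]
R5 ← R5 − (577/530)·R3: [0, 0, 0, 966/265]
R5 ← R5 + (7/10)·R4: [0, 0, 0, 0]
4 pivots among 4 columns.
Every column is a pivot column, so the columns are linearly independent.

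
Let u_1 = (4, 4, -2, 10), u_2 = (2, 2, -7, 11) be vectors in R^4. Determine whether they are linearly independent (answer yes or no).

Form the matrix with these vectors as rows and row reduce.
R2 ← R2 − (1/2)·R1: [0, 0, -6, 6]
2 nonzero rows, so the 2 vectors span a space of dimension 2.
Since 2 = 2, the vectors are linearly independent.

yes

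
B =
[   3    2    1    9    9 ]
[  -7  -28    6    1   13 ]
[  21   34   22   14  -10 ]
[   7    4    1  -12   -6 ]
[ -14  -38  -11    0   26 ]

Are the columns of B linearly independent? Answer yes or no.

no

Row reduce B to echelon form.
R2 ← R2 + (7/3)·R1: [0, -70/3, 25/3, 22, 34]
R3 ← R3 − (7)·R1: [0, 20, 15, -49, -73]
R4 ← R4 − (7/3)·R1: [0, -2/3, -4/3, -33, -27]
R5 ← R5 + (14/3)·R1: [0, -86/3, -19/3, 42, 68]
R3 ← R3 + (6/7)·R2: [0, 0, 155/7, -211/7, -307/7]
R4 ← R4 − (1/35)·R2: [0, 0, -11/7, -1177/35, -979/35]
R5 ← R5 − (43/35)·R2: [0, 0, -116/7, 524/35, 918/35]
R4 ← R4 + (11/155)·R3: [0, 0, 0, -5544/155, -4818/155]
R5 ← R5 + (116/155)·R3: [0, 0, 0, -1176/155, -1022/155]
R5 ← R5 − (7/33)·R4: [0, 0, 0, 0, 0]
4 pivots among 5 columns.
Only 4 < 5 pivot columns, so the columns are linearly dependent.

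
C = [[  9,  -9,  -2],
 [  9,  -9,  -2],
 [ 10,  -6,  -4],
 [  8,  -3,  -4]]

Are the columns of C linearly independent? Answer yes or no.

Row reduce C to echelon form.
R2 ← R2 − R1: [0, 0, 0]
R3 ← R3 − (10/9)·R1: [0, 4, -16/9]
R4 ← R4 − (8/9)·R1: [0, 5, -20/9]
Swap R2 ↔ R3
R4 ← R4 − (5/4)·R2: [0, 0, 0]
2 pivots among 3 columns.
Only 2 < 3 pivot columns, so the columns are linearly dependent.

no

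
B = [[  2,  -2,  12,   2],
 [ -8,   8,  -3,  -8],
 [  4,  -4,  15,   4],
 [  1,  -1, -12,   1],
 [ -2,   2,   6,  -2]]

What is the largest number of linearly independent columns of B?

Row reduce to echelon form.
R2 ← R2 + (4)·R1: [0, 0, 45, 0]
R3 ← R3 − (2)·R1: [0, 0, -9, 0]
R4 ← R4 − (1/2)·R1: [0, 0, -18, 0]
R5 ← R5 + R1: [0, 0, 18, 0]
R3 ← R3 + (1/5)·R2: [0, 0, 0, 0]
R4 ← R4 + (2/5)·R2: [0, 0, 0, 0]
R5 ← R5 − (2/5)·R2: [0, 0, 0, 0]
Echelon form has 2 nonzero rows, so rank(B) = 2.
The rank gives the maximum number of linearly independent columns: 2.

2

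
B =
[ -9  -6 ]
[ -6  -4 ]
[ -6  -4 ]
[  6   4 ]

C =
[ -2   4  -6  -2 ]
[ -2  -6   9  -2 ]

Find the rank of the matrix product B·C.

1

First compute BC:
[[ 30,   0,   0,  30],
 [ 20,   0,   0,  20],
 [ 20,   0,   0,  20],
 [-20,   0,   0, -20]]
Now row reduce the product.
R2 ← R2 − (2/3)·R1: [0, 0, 0, 0]
R3 ← R3 − (2/3)·R1: [0, 0, 0, 0]
R4 ← R4 + (2/3)·R1: [0, 0, 0, 0]
1 nonzero row, so rank(BC) = 1.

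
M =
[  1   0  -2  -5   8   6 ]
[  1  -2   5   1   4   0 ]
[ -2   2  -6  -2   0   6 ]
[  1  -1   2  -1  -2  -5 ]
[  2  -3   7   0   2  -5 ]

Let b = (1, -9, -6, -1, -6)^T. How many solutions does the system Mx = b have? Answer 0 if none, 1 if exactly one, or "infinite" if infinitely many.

0

Row reduce the augmented matrix [M | b].
R2 ← R2 − R1: [0, -2, 7, 6, -4, -6, -10]
R3 ← R3 + (2)·R1: [0, 2, -10, -12, 16, 18, -4]
R4 ← R4 − R1: [0, -1, 4, 4, -10, -11, -2]
R5 ← R5 − (2)·R1: [0, -3, 11, 10, -14, -17, -8]
R3 ← R3 + R2: [0, 0, -3, -6, 12, 12, -14]
R4 ← R4 − (1/2)·R2: [0, 0, 1/2, 1, -8, -8, 3]
R5 ← R5 − (3/2)·R2: [0, 0, 1/2, 1, -8, -8, 7]
R4 ← R4 + (1/6)·R3: [0, 0, 0, 0, -6, -6, 2/3]
R5 ← R5 + (1/6)·R3: [0, 0, 0, 0, -6, -6, 14/3]
R5 ← R5 − R4: [0, 0, 0, 0, 0, 0, 4]
The echelon form has 5 nonzero rows; the last pivot sits in the augmented column, so rank(M) = 4 but rank([M|b]) = 5.
Since the ranks differ, the system is inconsistent.
It has no solutions.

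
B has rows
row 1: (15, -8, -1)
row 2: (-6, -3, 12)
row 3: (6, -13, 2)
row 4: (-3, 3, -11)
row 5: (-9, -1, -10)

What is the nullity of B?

Row reduce to echelon form.
R2 ← R2 + (2/5)·R1: [0, -31/5, 58/5]
R3 ← R3 − (2/5)·R1: [0, -49/5, 12/5]
R4 ← R4 + (1/5)·R1: [0, 7/5, -56/5]
R5 ← R5 + (3/5)·R1: [0, -29/5, -53/5]
R3 ← R3 − (49/31)·R2: [0, 0, -494/31]
R4 ← R4 + (7/31)·R2: [0, 0, -266/31]
R5 ← R5 − (29/31)·R2: [0, 0, -665/31]
R4 ← R4 − (7/13)·R3: [0, 0, 0]
R5 ← R5 − (35/26)·R3: [0, 0, 0]
3 nonzero rows, so rank(B) = 3.
B has 3 columns; by rank–nullity, nullity = 3 − 3 = 0.

0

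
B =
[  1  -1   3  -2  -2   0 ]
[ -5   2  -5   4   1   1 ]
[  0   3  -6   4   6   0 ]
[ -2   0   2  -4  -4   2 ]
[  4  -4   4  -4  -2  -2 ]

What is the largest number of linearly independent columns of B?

4

Row reduce to echelon form.
R2 ← R2 + (5)·R1: [0, -3, 10, -6, -9, 1]
R4 ← R4 + (2)·R1: [0, -2, 8, -8, -8, 2]
R5 ← R5 − (4)·R1: [0, 0, -8, 4, 6, -2]
R3 ← R3 + R2: [0, 0, 4, -2, -3, 1]
R4 ← R4 − (2/3)·R2: [0, 0, 4/3, -4, -2, 4/3]
R4 ← R4 − (1/3)·R3: [0, 0, 0, -10/3, -1, 1]
R5 ← R5 + (2)·R3: [0, 0, 0, 0, 0, 0]
Echelon form has 4 nonzero rows, so rank(B) = 4.
The rank gives the maximum number of linearly independent columns: 4.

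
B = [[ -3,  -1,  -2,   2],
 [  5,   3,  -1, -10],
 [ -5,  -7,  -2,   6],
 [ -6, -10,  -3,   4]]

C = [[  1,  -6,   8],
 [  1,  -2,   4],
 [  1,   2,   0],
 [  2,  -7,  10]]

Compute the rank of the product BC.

First compute BC:
[[ -2,   2,  -8],
 [-13,  32, -48],
 [ -2,  -2,  -8],
 [-11,  22, -48]]
Now row reduce the product.
R2 ← R2 − (13/2)·R1: [0, 19, 4]
R3 ← R3 − R1: [0, -4, 0]
R4 ← R4 − (11/2)·R1: [0, 11, -4]
R3 ← R3 + (4/19)·R2: [0, 0, 16/19]
R4 ← R4 − (11/19)·R2: [0, 0, -120/19]
R4 ← R4 + (15/2)·R3: [0, 0, 0]
3 nonzero rows, so rank(BC) = 3.

3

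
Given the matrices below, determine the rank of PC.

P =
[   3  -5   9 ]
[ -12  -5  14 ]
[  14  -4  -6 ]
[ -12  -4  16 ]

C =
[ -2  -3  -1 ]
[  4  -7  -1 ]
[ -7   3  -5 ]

First compute PC:
[[-89,  53, -43],
 [-94, 113, -53],
 [ -2, -32,  20],
 [-104, 112, -64]]
Now row reduce the product.
R2 ← R2 − (94/89)·R1: [0, 5075/89, -675/89]
R3 ← R3 − (2/89)·R1: [0, -2954/89, 1866/89]
R4 ← R4 − (104/89)·R1: [0, 4456/89, -1224/89]
R3 ← R3 + (422/725)·R2: [0, 0, 480/29]
R4 ← R4 − (4456/5075)·R2: [0, 0, -1440/203]
R4 ← R4 + (3/7)·R3: [0, 0, 0]
3 nonzero rows, so rank(PC) = 3.

3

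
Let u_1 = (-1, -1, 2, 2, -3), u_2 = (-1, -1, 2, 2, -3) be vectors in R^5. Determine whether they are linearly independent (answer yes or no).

Form the matrix with these vectors as rows and row reduce.
R2 ← R2 − R1: [0, 0, 0, 0, 0]
1 nonzero row, so the 2 vectors span a space of dimension 1.
Since 1 < 2, the vectors are linearly dependent.

no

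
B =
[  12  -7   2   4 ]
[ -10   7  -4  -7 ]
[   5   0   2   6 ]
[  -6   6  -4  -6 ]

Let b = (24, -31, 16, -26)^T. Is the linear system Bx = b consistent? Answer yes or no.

yes

Row reduce the augmented matrix [B | b].
R2 ← R2 + (5/6)·R1: [0, 7/6, -7/3, -11/3, -11]
R3 ← R3 − (5/12)·R1: [0, 35/12, 7/6, 13/3, 6]
R4 ← R4 + (1/2)·R1: [0, 5/2, -3, -4, -14]
R3 ← R3 − (5/2)·R2: [0, 0, 7, 27/2, 67/2]
R4 ← R4 − (15/7)·R2: [0, 0, 2, 27/7, 67/7]
R4 ← R4 − (2/7)·R3: [0, 0, 0, 0, 0]
The echelon form has 3 nonzero rows, and every pivot lies in the first 4 columns, so rank(B) = rank([B|b]) = 3.
The system is consistent.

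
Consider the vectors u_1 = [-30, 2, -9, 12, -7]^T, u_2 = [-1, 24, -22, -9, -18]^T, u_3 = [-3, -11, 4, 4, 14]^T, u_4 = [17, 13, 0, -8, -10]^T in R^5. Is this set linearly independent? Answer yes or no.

yes

Form the matrix with these vectors as rows and row reduce.
R2 ← R2 − (1/30)·R1: [0, 359/15, -217/10, -47/5, -533/30]
R3 ← R3 − (1/10)·R1: [0, -56/5, 49/10, 14/5, 147/10]
R4 ← R4 + (17/30)·R1: [0, 212/15, -51/10, -6/5, -419/30]
R3 ← R3 + (168/359)·R2: [0, 0, -3773/718, -574/359, 4585/718]
R4 ← R4 − (212/359)·R2: [0, 0, 5539/718, 1562/359, -2495/718]
R4 ← R4 + (5539/3773)·R3: [0, 0, 0, 1080/539, 3180/539]
4 nonzero rows, so the 4 vectors span a space of dimension 4.
Since 4 = 4, the vectors are linearly independent.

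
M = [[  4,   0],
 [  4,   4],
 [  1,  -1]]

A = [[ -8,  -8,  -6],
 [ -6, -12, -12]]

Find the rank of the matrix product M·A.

First compute MA:
[[-32, -32, -24],
 [-56, -80, -72],
 [ -2,   4,   6]]
Now row reduce the product.
R2 ← R2 − (7/4)·R1: [0, -24, -30]
R3 ← R3 − (1/16)·R1: [0, 6, 15/2]
R3 ← R3 + (1/4)·R2: [0, 0, 0]
2 nonzero rows, so rank(MA) = 2.

2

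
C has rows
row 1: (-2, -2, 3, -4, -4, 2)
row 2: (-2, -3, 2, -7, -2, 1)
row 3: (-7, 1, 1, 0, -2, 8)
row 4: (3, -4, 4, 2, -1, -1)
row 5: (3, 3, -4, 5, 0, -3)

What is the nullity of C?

Row reduce to echelon form.
R2 ← R2 − R1: [0, -1, -1, -3, 2, -1]
R3 ← R3 − (7/2)·R1: [0, 8, -19/2, 14, 12, 1]
R4 ← R4 + (3/2)·R1: [0, -7, 17/2, -4, -7, 2]
R5 ← R5 + (3/2)·R1: [0, 0, 1/2, -1, -6, 0]
R3 ← R3 + (8)·R2: [0, 0, -35/2, -10, 28, -7]
R4 ← R4 − (7)·R2: [0, 0, 31/2, 17, -21, 9]
R4 ← R4 + (31/35)·R3: [0, 0, 0, 57/7, 19/5, 14/5]
R5 ← R5 + (1/35)·R3: [0, 0, 0, -9/7, -26/5, -1/5]
R5 ← R5 + (3/19)·R4: [0, 0, 0, 0, -23/5, 23/95]
5 nonzero rows, so rank(C) = 5.
C has 6 columns; by rank–nullity, nullity = 6 − 5 = 1.

1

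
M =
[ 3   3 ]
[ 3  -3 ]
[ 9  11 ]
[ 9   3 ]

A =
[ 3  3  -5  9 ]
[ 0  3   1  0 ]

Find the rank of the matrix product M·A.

First compute MA:
[[  9,  18, -12,  27],
 [  9,   0, -18,  27],
 [ 27,  60, -34,  81],
 [ 27,  36, -42,  81]]
Now row reduce the product.
R2 ← R2 − R1: [0, -18, -6, 0]
R3 ← R3 − (3)·R1: [0, 6, 2, 0]
R4 ← R4 − (3)·R1: [0, -18, -6, 0]
R3 ← R3 + (1/3)·R2: [0, 0, 0, 0]
R4 ← R4 − R2: [0, 0, 0, 0]
2 nonzero rows, so rank(MA) = 2.

2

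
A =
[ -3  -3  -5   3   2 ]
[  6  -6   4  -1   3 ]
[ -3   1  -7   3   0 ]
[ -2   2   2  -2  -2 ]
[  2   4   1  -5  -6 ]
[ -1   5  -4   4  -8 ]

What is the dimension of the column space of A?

Row reduce to echelon form.
R2 ← R2 + (2)·R1: [0, -12, -6, 5, 7]
R3 ← R3 − R1: [0, 4, -2, 0, -2]
R4 ← R4 − (2/3)·R1: [0, 4, 16/3, -4, -10/3]
R5 ← R5 + (2/3)·R1: [0, 2, -7/3, -3, -14/3]
R6 ← R6 − (1/3)·R1: [0, 6, -7/3, 3, -26/3]
R3 ← R3 + (1/3)·R2: [0, 0, -4, 5/3, 1/3]
R4 ← R4 + (1/3)·R2: [0, 0, 10/3, -7/3, -1]
R5 ← R5 + (1/6)·R2: [0, 0, -10/3, -13/6, -7/2]
R6 ← R6 + (1/2)·R2: [0, 0, -16/3, 11/2, -31/6]
R4 ← R4 + (5/6)·R3: [0, 0, 0, -17/18, -13/18]
R5 ← R5 − (5/6)·R3: [0, 0, 0, -32/9, -34/9]
R6 ← R6 − (4/3)·R3: [0, 0, 0, 59/18, -101/18]
R5 ← R5 − (64/17)·R4: [0, 0, 0, 0, -18/17]
R6 ← R6 + (59/17)·R4: [0, 0, 0, 0, -138/17]
R6 ← R6 − (23/3)·R5: [0, 0, 0, 0, 0]
Echelon form has 5 nonzero rows, so rank(A) = 5.
The column space has dimension equal to the rank: 5.

5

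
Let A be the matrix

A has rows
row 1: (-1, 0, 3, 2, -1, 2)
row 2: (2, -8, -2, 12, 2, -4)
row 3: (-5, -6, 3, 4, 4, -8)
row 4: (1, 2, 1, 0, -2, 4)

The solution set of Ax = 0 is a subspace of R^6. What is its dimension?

3

Row reduce to echelon form.
R2 ← R2 + (2)·R1: [0, -8, 4, 16, 0, 0]
R3 ← R3 − (5)·R1: [0, -6, -12, -6, 9, -18]
R4 ← R4 + R1: [0, 2, 4, 2, -3, 6]
R3 ← R3 − (3/4)·R2: [0, 0, -15, -18, 9, -18]
R4 ← R4 + (1/4)·R2: [0, 0, 5, 6, -3, 6]
R4 ← R4 + (1/3)·R3: [0, 0, 0, 0, 0, 0]
3 nonzero rows, so rank(A) = 3.
A has 6 columns; by rank–nullity, nullity = 6 − 3 = 3.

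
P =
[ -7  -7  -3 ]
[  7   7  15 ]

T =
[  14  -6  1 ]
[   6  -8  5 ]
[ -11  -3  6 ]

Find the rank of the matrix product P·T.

2

First compute PT:
[[-107, 107, -60],
 [-25, -143, 132]]
Now row reduce the product.
R2 ← R2 − (25/107)·R1: [0, -168, 15624/107]
2 nonzero rows, so rank(PT) = 2.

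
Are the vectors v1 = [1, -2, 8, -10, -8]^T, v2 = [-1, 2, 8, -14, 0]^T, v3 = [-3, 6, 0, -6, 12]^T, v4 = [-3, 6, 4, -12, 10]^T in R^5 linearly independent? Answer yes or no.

no

Form the matrix with these vectors as rows and row reduce.
R2 ← R2 + R1: [0, 0, 16, -24, -8]
R3 ← R3 + (3)·R1: [0, 0, 24, -36, -12]
R4 ← R4 + (3)·R1: [0, 0, 28, -42, -14]
R3 ← R3 − (3/2)·R2: [0, 0, 0, 0, 0]
R4 ← R4 − (7/4)·R2: [0, 0, 0, 0, 0]
2 nonzero rows, so the 4 vectors span a space of dimension 2.
Since 2 < 4, the vectors are linearly dependent.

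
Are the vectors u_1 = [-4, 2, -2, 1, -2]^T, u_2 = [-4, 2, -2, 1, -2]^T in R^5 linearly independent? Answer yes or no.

Form the matrix with these vectors as rows and row reduce.
R2 ← R2 − R1: [0, 0, 0, 0, 0]
1 nonzero row, so the 2 vectors span a space of dimension 1.
Since 1 < 2, the vectors are linearly dependent.

no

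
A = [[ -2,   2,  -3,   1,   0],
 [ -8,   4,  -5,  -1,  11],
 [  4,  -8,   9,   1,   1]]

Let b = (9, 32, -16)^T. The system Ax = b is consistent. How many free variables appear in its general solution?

Row reduce the augmented matrix [A | b].
R2 ← R2 − (4)·R1: [0, -4, 7, -5, 11, -4]
R3 ← R3 + (2)·R1: [0, -4, 3, 3, 1, 2]
R3 ← R3 − R2: [0, 0, -4, 8, -10, 6]
The echelon form has 3 nonzero rows, and every pivot lies in the first 5 columns, so rank(A) = rank([A|b]) = 3.
The system is consistent.
Free variables = (unknowns) − (rank) = 5 − 3 = 2.

2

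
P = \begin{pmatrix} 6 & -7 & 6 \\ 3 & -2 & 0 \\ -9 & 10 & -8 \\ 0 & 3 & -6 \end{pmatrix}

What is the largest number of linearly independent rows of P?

Row reduce to echelon form.
R2 ← R2 − (1/2)·R1: [0, 3/2, -3]
R3 ← R3 + (3/2)·R1: [0, -1/2, 1]
R3 ← R3 + (1/3)·R2: [0, 0, 0]
R4 ← R4 − (2)·R2: [0, 0, 0]
Echelon form has 2 nonzero rows, so rank(P) = 2.
The rank gives the maximum number of linearly independent rows: 2.

2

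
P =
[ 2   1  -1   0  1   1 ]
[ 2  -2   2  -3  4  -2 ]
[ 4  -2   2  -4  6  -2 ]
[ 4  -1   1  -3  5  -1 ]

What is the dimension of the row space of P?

2

Row reduce to echelon form.
R2 ← R2 − R1: [0, -3, 3, -3, 3, -3]
R3 ← R3 − (2)·R1: [0, -4, 4, -4, 4, -4]
R4 ← R4 − (2)·R1: [0, -3, 3, -3, 3, -3]
R3 ← R3 − (4/3)·R2: [0, 0, 0, 0, 0, 0]
R4 ← R4 − R2: [0, 0, 0, 0, 0, 0]
Echelon form has 2 nonzero rows, so rank(P) = 2.
The row space has dimension equal to the rank: 2.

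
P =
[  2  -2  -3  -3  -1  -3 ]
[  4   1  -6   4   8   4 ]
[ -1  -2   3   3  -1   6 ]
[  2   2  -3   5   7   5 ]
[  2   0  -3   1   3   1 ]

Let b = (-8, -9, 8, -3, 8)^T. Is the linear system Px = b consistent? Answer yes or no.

no

Row reduce the augmented matrix [P | b].
R2 ← R2 − (2)·R1: [0, 5, 0, 10, 10, 10, 7]
R3 ← R3 + (1/2)·R1: [0, -3, 3/2, 3/2, -3/2, 9/2, 4]
R4 ← R4 − R1: [0, 4, 0, 8, 8, 8, 5]
R5 ← R5 − R1: [0, 2, 0, 4, 4, 4, 16]
R3 ← R3 + (3/5)·R2: [0, 0, 3/2, 15/2, 9/2, 21/2, 41/5]
R4 ← R4 − (4/5)·R2: [0, 0, 0, 0, 0, 0, -3/5]
R5 ← R5 − (2/5)·R2: [0, 0, 0, 0, 0, 0, 66/5]
R5 ← R5 + (22)·R4: [0, 0, 0, 0, 0, 0, 0]
The echelon form has 4 nonzero rows; the last pivot sits in the augmented column, so rank(P) = 3 but rank([P|b]) = 4.
Since the ranks differ, the system is inconsistent.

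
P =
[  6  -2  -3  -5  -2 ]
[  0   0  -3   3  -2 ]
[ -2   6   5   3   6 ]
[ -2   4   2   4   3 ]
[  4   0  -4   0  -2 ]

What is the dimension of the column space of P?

3

Row reduce to echelon form.
R3 ← R3 + (1/3)·R1: [0, 16/3, 4, 4/3, 16/3]
R4 ← R4 + (1/3)·R1: [0, 10/3, 1, 7/3, 7/3]
R5 ← R5 − (2/3)·R1: [0, 4/3, -2, 10/3, -2/3]
Swap R2 ↔ R3
R4 ← R4 − (5/8)·R2: [0, 0, -3/2, 3/2, -1]
R5 ← R5 − (1/4)·R2: [0, 0, -3, 3, -2]
R4 ← R4 − (1/2)·R3: [0, 0, 0, 0, 0]
R5 ← R5 − R3: [0, 0, 0, 0, 0]
Echelon form has 3 nonzero rows, so rank(P) = 3.
The column space has dimension equal to the rank: 3.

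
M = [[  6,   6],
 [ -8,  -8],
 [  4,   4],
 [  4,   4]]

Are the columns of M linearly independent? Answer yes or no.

Row reduce M to echelon form.
R2 ← R2 + (4/3)·R1: [0, 0]
R3 ← R3 − (2/3)·R1: [0, 0]
R4 ← R4 − (2/3)·R1: [0, 0]
1 pivot among 2 columns.
Only 1 < 2 pivot columns, so the columns are linearly dependent.

no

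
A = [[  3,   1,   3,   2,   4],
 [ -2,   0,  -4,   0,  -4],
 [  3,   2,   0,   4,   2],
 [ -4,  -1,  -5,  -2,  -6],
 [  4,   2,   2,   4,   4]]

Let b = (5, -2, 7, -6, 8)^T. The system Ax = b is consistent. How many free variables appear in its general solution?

3

Row reduce the augmented matrix [A | b].
R2 ← R2 + (2/3)·R1: [0, 2/3, -2, 4/3, -4/3, 4/3]
R3 ← R3 − R1: [0, 1, -3, 2, -2, 2]
R4 ← R4 + (4/3)·R1: [0, 1/3, -1, 2/3, -2/3, 2/3]
R5 ← R5 − (4/3)·R1: [0, 2/3, -2, 4/3, -4/3, 4/3]
R3 ← R3 − (3/2)·R2: [0, 0, 0, 0, 0, 0]
R4 ← R4 − (1/2)·R2: [0, 0, 0, 0, 0, 0]
R5 ← R5 − R2: [0, 0, 0, 0, 0, 0]
The echelon form has 2 nonzero rows, and every pivot lies in the first 5 columns, so rank(A) = rank([A|b]) = 2.
The system is consistent.
Free variables = (unknowns) − (rank) = 5 − 2 = 3.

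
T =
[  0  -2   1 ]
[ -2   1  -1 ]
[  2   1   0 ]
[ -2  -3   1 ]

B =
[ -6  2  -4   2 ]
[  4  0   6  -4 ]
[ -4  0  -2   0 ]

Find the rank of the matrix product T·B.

2

First compute TB:
[[-12,   0, -14,   8],
 [ 20,  -4,  16,  -8],
 [ -8,   4,  -2,   0],
 [ -4,  -4, -12,   8]]
Now row reduce the product.
R2 ← R2 + (5/3)·R1: [0, -4, -22/3, 16/3]
R3 ← R3 − (2/3)·R1: [0, 4, 22/3, -16/3]
R4 ← R4 − (1/3)·R1: [0, -4, -22/3, 16/3]
R3 ← R3 + R2: [0, 0, 0, 0]
R4 ← R4 − R2: [0, 0, 0, 0]
2 nonzero rows, so rank(TB) = 2.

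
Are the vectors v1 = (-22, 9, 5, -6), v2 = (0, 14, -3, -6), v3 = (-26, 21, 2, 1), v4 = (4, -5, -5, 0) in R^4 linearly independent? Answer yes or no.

Form the matrix with these vectors as rows and row reduce.
R3 ← R3 − (13/11)·R1: [0, 114/11, -43/11, 89/11]
R4 ← R4 + (2/11)·R1: [0, -37/11, -45/11, -12/11]
R3 ← R3 − (57/77)·R2: [0, 0, -130/77, 965/77]
R4 ← R4 + (37/154)·R2: [0, 0, -741/154, -195/77]
R4 ← R4 − (57/20)·R3: [0, 0, 0, -153/4]
4 nonzero rows, so the 4 vectors span a space of dimension 4.
Since 4 = 4, the vectors are linearly independent.

yes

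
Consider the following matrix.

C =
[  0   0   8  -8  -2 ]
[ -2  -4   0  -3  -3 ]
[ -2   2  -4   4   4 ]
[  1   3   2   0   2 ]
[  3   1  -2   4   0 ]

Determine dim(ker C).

2

Row reduce to echelon form.
Swap R1 ↔ R2
R3 ← R3 − R1: [0, 6, -4, 7, 7]
R4 ← R4 + (1/2)·R1: [0, 1, 2, -3/2, 1/2]
R5 ← R5 + (3/2)·R1: [0, -5, -2, -1/2, -9/2]
Swap R2 ↔ R3
R4 ← R4 − (1/6)·R2: [0, 0, 8/3, -8/3, -2/3]
R5 ← R5 + (5/6)·R2: [0, 0, -16/3, 16/3, 4/3]
R4 ← R4 − (1/3)·R3: [0, 0, 0, 0, 0]
R5 ← R5 + (2/3)·R3: [0, 0, 0, 0, 0]
3 nonzero rows, so rank(C) = 3.
C has 5 columns; by rank–nullity, nullity = 5 − 3 = 2.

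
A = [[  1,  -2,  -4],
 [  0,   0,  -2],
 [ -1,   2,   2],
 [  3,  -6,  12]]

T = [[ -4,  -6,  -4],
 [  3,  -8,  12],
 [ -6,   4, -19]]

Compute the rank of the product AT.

First compute AT:
[[ 14,  -6,  48],
 [ 12,  -8,  38],
 [ -2,  -2, -10],
 [-102,  78, -312]]
Now row reduce the product.
R2 ← R2 − (6/7)·R1: [0, -20/7, -22/7]
R3 ← R3 + (1/7)·R1: [0, -20/7, -22/7]
R4 ← R4 + (51/7)·R1: [0, 240/7, 264/7]
R3 ← R3 − R2: [0, 0, 0]
R4 ← R4 + (12)·R2: [0, 0, 0]
2 nonzero rows, so rank(AT) = 2.

2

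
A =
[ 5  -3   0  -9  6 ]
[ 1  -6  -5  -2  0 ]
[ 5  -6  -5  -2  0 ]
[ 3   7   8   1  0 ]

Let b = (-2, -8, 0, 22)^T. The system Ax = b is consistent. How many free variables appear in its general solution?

1

Row reduce the augmented matrix [A | b].
R2 ← R2 − (1/5)·R1: [0, -27/5, -5, -1/5, -6/5, -38/5]
R3 ← R3 − R1: [0, -3, -5, 7, -6, 2]
R4 ← R4 − (3/5)·R1: [0, 44/5, 8, 32/5, -18/5, 116/5]
R3 ← R3 − (5/9)·R2: [0, 0, -20/9, 64/9, -16/3, 56/9]
R4 ← R4 + (44/27)·R2: [0, 0, -4/27, 164/27, -50/9, 292/27]
R4 ← R4 − (1/15)·R3: [0, 0, 0, 28/5, -26/5, 52/5]
The echelon form has 4 nonzero rows, and every pivot lies in the first 5 columns, so rank(A) = rank([A|b]) = 4.
The system is consistent.
Free variables = (unknowns) − (rank) = 5 − 4 = 1.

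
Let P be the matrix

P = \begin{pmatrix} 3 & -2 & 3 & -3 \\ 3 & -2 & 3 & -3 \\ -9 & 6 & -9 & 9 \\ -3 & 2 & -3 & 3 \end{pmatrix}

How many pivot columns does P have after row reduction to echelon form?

Row reduce to echelon form.
R2 ← R2 − R1: [0, 0, 0, 0]
R3 ← R3 + (3)·R1: [0, 0, 0, 0]
R4 ← R4 + R1: [0, 0, 0, 0]
Echelon form has 1 nonzero row, so rank(P) = 1.
Each nonzero row contributes one pivot column: 1 pivot columns.

1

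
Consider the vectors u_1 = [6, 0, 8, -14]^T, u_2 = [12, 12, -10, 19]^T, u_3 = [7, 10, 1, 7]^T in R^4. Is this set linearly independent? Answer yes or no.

Form the matrix with these vectors as rows and row reduce.
R2 ← R2 − (2)·R1: [0, 12, -26, 47]
R3 ← R3 − (7/6)·R1: [0, 10, -25/3, 70/3]
R3 ← R3 − (5/6)·R2: [0, 0, 40/3, -95/6]
3 nonzero rows, so the 3 vectors span a space of dimension 3.
Since 3 = 3, the vectors are linearly independent.

yes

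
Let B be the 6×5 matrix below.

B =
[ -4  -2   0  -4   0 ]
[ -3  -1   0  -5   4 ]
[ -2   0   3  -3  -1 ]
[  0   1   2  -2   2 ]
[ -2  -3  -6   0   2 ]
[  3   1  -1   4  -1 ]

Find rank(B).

Row reduce to echelon form.
R2 ← R2 − (3/4)·R1: [0, 1/2, 0, -2, 4]
R3 ← R3 − (1/2)·R1: [0, 1, 3, -1, -1]
R5 ← R5 − (1/2)·R1: [0, -2, -6, 2, 2]
R6 ← R6 + (3/4)·R1: [0, -1/2, -1, 1, -1]
R3 ← R3 − (2)·R2: [0, 0, 3, 3, -9]
R4 ← R4 − (2)·R2: [0, 0, 2, 2, -6]
R5 ← R5 + (4)·R2: [0, 0, -6, -6, 18]
R6 ← R6 + R2: [0, 0, -1, -1, 3]
R4 ← R4 − (2/3)·R3: [0, 0, 0, 0, 0]
R5 ← R5 + (2)·R3: [0, 0, 0, 0, 0]
R6 ← R6 + (1/3)·R3: [0, 0, 0, 0, 0]
Echelon form has 3 nonzero rows, so rank(B) = 3.

3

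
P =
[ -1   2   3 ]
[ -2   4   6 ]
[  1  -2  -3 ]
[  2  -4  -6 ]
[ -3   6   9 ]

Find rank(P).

Row reduce to echelon form.
R2 ← R2 − (2)·R1: [0, 0, 0]
R3 ← R3 + R1: [0, 0, 0]
R4 ← R4 + (2)·R1: [0, 0, 0]
R5 ← R5 − (3)·R1: [0, 0, 0]
Echelon form has 1 nonzero row, so rank(P) = 1.

1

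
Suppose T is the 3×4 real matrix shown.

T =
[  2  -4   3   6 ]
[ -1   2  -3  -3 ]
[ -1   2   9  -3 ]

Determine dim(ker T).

2

Row reduce to echelon form.
R2 ← R2 + (1/2)·R1: [0, 0, -3/2, 0]
R3 ← R3 + (1/2)·R1: [0, 0, 21/2, 0]
R3 ← R3 + (7)·R2: [0, 0, 0, 0]
2 nonzero rows, so rank(T) = 2.
T has 4 columns; by rank–nullity, nullity = 4 − 2 = 2.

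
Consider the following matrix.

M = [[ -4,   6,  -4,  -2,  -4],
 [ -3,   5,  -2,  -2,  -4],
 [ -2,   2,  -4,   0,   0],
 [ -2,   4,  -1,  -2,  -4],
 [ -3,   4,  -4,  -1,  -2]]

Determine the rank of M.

3

Row reduce to echelon form.
R2 ← R2 − (3/4)·R1: [0, 1/2, 1, -1/2, -1]
R3 ← R3 − (1/2)·R1: [0, -1, -2, 1, 2]
R4 ← R4 − (1/2)·R1: [0, 1, 1, -1, -2]
R5 ← R5 − (3/4)·R1: [0, -1/2, -1, 1/2, 1]
R3 ← R3 + (2)·R2: [0, 0, 0, 0, 0]
R4 ← R4 − (2)·R2: [0, 0, -1, 0, 0]
R5 ← R5 + R2: [0, 0, 0, 0, 0]
Swap R3 ↔ R4
Echelon form has 3 nonzero rows, so rank(M) = 3.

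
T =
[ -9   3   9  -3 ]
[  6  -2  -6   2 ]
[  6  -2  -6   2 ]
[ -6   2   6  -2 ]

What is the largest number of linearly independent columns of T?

Row reduce to echelon form.
R2 ← R2 + (2/3)·R1: [0, 0, 0, 0]
R3 ← R3 + (2/3)·R1: [0, 0, 0, 0]
R4 ← R4 − (2/3)·R1: [0, 0, 0, 0]
Echelon form has 1 nonzero row, so rank(T) = 1.
The rank gives the maximum number of linearly independent columns: 1.

1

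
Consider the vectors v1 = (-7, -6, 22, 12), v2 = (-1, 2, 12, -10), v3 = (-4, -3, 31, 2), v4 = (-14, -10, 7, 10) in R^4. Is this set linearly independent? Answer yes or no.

yes

Form the matrix with these vectors as rows and row reduce.
R2 ← R2 − (1/7)·R1: [0, 20/7, 62/7, -82/7]
R3 ← R3 − (4/7)·R1: [0, 3/7, 129/7, -34/7]
R4 ← R4 − (2)·R1: [0, 2, -37, -14]
R3 ← R3 − (3/20)·R2: [0, 0, 171/10, -31/10]
R4 ← R4 − (7/10)·R2: [0, 0, -216/5, -29/5]
R4 ← R4 + (48/19)·R3: [0, 0, 0, -259/19]
4 nonzero rows, so the 4 vectors span a space of dimension 4.
Since 4 = 4, the vectors are linearly independent.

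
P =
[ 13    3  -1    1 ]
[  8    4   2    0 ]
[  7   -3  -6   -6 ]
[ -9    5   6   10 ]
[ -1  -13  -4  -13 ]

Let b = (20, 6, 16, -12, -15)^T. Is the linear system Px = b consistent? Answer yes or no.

yes

Row reduce the augmented matrix [P | b].
R2 ← R2 − (8/13)·R1: [0, 28/13, 34/13, -8/13, -82/13]
R3 ← R3 − (7/13)·R1: [0, -60/13, -71/13, -85/13, 68/13]
R4 ← R4 + (9/13)·R1: [0, 92/13, 69/13, 139/13, 24/13]
R5 ← R5 + (1/13)·R1: [0, -166/13, -53/13, -168/13, -175/13]
R3 ← R3 + (15/7)·R2: [0, 0, 1/7, -55/7, -58/7]
R4 ← R4 − (23/7)·R2: [0, 0, -23/7, 89/7, 158/7]
R5 ← R5 + (83/14)·R2: [0, 0, 80/7, -116/7, -356/7]
R4 ← R4 + (23)·R3: [0, 0, 0, -168, -168]
R5 ← R5 − (80)·R3: [0, 0, 0, 612, 612]
R5 ← R5 + (51/14)·R4: [0, 0, 0, 0, 0]
The echelon form has 4 nonzero rows, and every pivot lies in the first 4 columns, so rank(P) = rank([P|b]) = 4.
The system is consistent.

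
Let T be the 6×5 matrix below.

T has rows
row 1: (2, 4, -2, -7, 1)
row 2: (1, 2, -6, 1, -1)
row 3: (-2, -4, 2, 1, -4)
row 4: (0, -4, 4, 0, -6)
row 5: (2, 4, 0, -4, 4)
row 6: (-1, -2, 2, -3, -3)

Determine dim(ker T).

Row reduce to echelon form.
R2 ← R2 − (1/2)·R1: [0, 0, -5, 9/2, -3/2]
R3 ← R3 + R1: [0, 0, 0, -6, -3]
R5 ← R5 − R1: [0, 0, 2, 3, 3]
R6 ← R6 + (1/2)·R1: [0, 0, 1, -13/2, -5/2]
Swap R2 ↔ R4
Swap R3 ↔ R4
R5 ← R5 + (2/5)·R3: [0, 0, 0, 24/5, 12/5]
R6 ← R6 + (1/5)·R3: [0, 0, 0, -28/5, -14/5]
R5 ← R5 + (4/5)·R4: [0, 0, 0, 0, 0]
R6 ← R6 − (14/15)·R4: [0, 0, 0, 0, 0]
4 nonzero rows, so rank(T) = 4.
T has 5 columns; by rank–nullity, nullity = 5 − 4 = 1.

1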